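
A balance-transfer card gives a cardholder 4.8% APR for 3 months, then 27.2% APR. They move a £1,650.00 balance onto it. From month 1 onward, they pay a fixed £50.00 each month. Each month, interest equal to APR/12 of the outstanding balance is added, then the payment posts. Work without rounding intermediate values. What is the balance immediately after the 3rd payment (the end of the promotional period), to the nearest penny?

Promo months 1–3 at r₀ = 4.8%/12 = 0.004; months 4+ at r₁ = 27.2%/12 = 0.0226667.
After month 3: iterate B ← B·(1+r₀) − £50.00 for 3 months → £1,519.28.

£1,519.28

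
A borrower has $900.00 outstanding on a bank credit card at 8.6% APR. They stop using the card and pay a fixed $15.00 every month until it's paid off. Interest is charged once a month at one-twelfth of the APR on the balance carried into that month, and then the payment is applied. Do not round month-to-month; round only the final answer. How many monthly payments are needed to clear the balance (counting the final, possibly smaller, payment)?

79 payments

Monthly rate r = 8.6%/12 = 0.716667% = 0.00716667.
Recurrence: B ← B·(1+r) − $15.00.
Month 1: interest $6.45; balance after payment $891.45.
Month 2: interest $6.39; balance after payment $882.84.
Closed form: n = −ln(1 − rB₀/P)/ln(1+r) = −ln(0.57)/ln(1.00717) ≈ 78.716, so the balance reaches zero during payment 79.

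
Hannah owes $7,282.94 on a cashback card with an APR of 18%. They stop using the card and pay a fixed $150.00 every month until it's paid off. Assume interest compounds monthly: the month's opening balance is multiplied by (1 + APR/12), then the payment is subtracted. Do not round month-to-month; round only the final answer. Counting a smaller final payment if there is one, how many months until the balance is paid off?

88 months

Monthly rate r = 18%/12 = 1.5% = 0.015.
Recurrence: B ← B·(1+r) − $150.00.
Month 1: interest $109.24; balance after payment $7,242.18.
Month 2: interest $108.63; balance after payment $7,200.82.
Closed form: n = −ln(1 − rB₀/P)/ln(1+r) = −ln(0.27171)/ln(1.015) ≈ 87.519, so the balance reaches zero during payment 88.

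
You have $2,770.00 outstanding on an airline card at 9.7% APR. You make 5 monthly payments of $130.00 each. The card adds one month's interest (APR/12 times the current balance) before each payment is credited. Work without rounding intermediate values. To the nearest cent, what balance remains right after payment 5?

Monthly rate r = 9.7%/12 = 0.808333% = 0.00808333.
Each month: B ← B·(1+r) − $130.00.
Month 1: interest $22.39; balance after payment $2,662.39.
Month 2: interest $21.52; balance after payment $2,553.91.
Month 3: interest $20.64; balance after payment $2,444.56.
Month 4: interest $19.76; balance after payment $2,334.32.
Month 5: interest $18.87; balance after payment $2,223.19.

$2,223.19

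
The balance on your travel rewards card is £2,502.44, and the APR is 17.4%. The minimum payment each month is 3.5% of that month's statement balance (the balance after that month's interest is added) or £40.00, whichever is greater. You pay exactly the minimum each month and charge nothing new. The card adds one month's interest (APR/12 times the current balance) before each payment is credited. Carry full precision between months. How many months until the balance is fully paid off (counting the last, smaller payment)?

Monthly rate r = 17.4%/12 = 1.45% = 0.0145.
While 3.5% of the post-interest balance exceeds £40.00, each month B ← (B·(1+r))·(1 − 0.035), i.e. B shrinks by the factor (1+r)·0.965 = 0.97899.
This holds for months 1–38. Entering month 39 the balance is £1,116.81; 3.5% of the post-interest balance is now below £40.00, so the flat £40.00 minimum applies from here.
From month 39 a fixed £40.00 at rate r clears £1,116.81 in 37 more payments. Total: 38 + 37 = 75 months.

75 months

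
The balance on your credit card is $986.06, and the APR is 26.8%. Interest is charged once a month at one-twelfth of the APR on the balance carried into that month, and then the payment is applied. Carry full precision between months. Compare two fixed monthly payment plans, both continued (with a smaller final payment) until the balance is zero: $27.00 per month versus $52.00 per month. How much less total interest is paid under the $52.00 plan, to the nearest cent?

$770.21

Monthly rate r = 26.8%/12 = 2.23333% = 0.0223333.
At $27.00/mo: n = ⌈−ln(1 − rB₀/P)/ln(1+r)⌉ = 77 payments (last $14.93); total interest = total paid − $986.06 = $1,080.87.
At $52.00/mo: 25 payments (last $48.72); total interest $310.66.
Interest saved = $1,080.87 − $310.66 = $770.21.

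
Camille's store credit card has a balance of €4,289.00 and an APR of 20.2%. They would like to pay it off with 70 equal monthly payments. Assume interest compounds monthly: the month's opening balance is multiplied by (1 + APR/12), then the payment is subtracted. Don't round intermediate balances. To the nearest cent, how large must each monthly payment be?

Monthly rate r = 20.2%/12 = 1.68333% = 0.0168333.
Level-payment amortization: P = B₀·r / (1 − (1+r)^(−n)) = 4289.00·0.0168333 / (1 − 1.01683^(−70)).
Denominator 1 − (1+r)^(−70) = 0.689175118.
P = 72.1982 / 0.689175118 ≈ 104.76.

€104.76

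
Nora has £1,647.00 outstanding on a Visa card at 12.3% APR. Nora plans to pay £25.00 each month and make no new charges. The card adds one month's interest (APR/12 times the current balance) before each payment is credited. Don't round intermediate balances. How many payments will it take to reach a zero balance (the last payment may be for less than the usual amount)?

Monthly rate r = 12.3%/12 = 1.025% = 0.01025.
Recurrence: B ← B·(1+r) − £25.00.
Month 1: interest £16.88; balance after payment £1,638.88.
Month 2: interest £16.80; balance after payment £1,630.68.
Closed form: n = −ln(1 − rB₀/P)/ln(1+r) = −ln(0.32473)/ln(1.01025) ≈ 110.294, so the balance reaches zero during payment 111.

111 payments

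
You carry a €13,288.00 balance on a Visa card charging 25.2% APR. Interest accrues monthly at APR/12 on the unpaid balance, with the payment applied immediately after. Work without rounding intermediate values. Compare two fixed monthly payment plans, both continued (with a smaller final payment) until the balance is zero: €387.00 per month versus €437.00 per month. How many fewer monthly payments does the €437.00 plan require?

13 fewer payments

Monthly rate r = 25.2%/12 = 2.1% = 0.021.
At €387.00/mo: n = ⌈−ln(1 − rB₀/P)/ln(1+r)⌉ = 62 payments (last €168.64); total interest = total paid − €13,288.00 = €10,487.64.
At €437.00/mo: 49 payments (last €422.38); total interest €8,110.38.
Payments saved = 62 − 49 = 13.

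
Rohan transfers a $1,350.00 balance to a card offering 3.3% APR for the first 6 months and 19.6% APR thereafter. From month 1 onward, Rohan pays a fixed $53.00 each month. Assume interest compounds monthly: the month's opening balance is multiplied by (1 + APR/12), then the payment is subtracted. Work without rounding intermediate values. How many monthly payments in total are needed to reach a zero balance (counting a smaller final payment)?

Promo months 1–6 at r₀ = 3.3%/12 = 0.00275; months 7+ at r₁ = 19.6%/12 = 0.0163333.
After month 6: iterate B ← B·(1+r₀) − $53.00 for 6 months → $1,052.23.
Then at r₁ with $53.00/mo: n₂ = −ln(1 − r₁·B/P)/ln(1+r₁) ≈ 24.19 → 25 more payments.

31 payments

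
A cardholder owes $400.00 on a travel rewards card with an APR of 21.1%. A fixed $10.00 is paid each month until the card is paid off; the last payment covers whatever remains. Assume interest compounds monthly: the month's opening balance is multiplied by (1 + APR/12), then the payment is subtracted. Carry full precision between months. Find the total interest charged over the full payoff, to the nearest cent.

$297.15

Monthly rate r = 21.1%/12 = 1.75833% = 0.0175833.
Payoff takes n = ⌈−ln(1 − rB₀/P)/ln(1+r)⌉ = ⌈69.714⌉ = 70 payments; the last is $7.15.
Total paid = 69·$10.00 + $7.15 = $697.15.
Total interest = total paid − principal = $697.15 − $400.00 = $297.15.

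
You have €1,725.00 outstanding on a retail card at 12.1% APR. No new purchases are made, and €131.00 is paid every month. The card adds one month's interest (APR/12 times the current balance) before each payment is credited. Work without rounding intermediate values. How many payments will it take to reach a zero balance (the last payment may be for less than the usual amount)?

Monthly rate r = 12.1%/12 = 1.00833% = 0.0100833.
Recurrence: B ← B·(1+r) − €131.00.
Month 1: interest €17.39; balance after payment €1,611.39.
Month 2: interest €16.25; balance after payment €1,496.64.
Closed form: n = −ln(1 − rB₀/P)/ln(1+r) = −ln(0.86722)/ln(1.01008) ≈ 14.199, so the balance reaches zero during payment 15.

15 payments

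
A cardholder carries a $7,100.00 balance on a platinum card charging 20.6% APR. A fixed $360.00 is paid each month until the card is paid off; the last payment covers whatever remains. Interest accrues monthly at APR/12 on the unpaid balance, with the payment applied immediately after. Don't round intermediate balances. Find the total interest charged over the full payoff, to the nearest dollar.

$1,643

Monthly rate r = 20.6%/12 = 1.71667% = 0.0171667.
Payoff takes n = ⌈−ln(1 − rB₀/P)/ln(1+r)⌉ = ⌈24.284⌉ = 25 payments; the last is $102.98.
Total paid = 24·$360.00 + $102.98 = $8,742.98.
Total interest = total paid − principal = $8,742.98 − $7,100.00 = $1,642.98.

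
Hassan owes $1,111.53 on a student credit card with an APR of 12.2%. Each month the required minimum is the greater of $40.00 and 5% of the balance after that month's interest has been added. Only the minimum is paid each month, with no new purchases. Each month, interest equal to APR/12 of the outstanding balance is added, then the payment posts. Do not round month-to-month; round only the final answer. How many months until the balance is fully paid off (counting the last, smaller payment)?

31 months

Monthly rate r = 12.2%/12 = 1.01667% = 0.0101667.
While 5% of the post-interest balance exceeds $40.00, each month B ← (B·(1+r))·(1 − 0.05), i.e. B shrinks by the factor (1+r)·0.95 = 0.95966.
This holds for months 1–9. Entering month 10 the balance is $767.31; 5% of the post-interest balance is now below $40.00, so the flat $40.00 minimum applies from here.
From month 10 a fixed $40.00 at rate r clears $767.31 in 22 more payments. Total: 9 + 22 = 31 months.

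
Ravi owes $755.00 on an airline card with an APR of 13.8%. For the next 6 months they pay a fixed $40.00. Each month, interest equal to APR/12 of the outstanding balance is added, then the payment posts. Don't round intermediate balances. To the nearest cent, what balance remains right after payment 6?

Monthly rate r = 13.8%/12 = 1.15% = 0.0115.
Each month: B ← B·(1+r) − $40.00.
Month 1: interest $8.68; balance after payment $723.68.
Month 2: interest $8.32; balance after payment $692.00.
Month 3: interest $7.96; balance after payment $659.96.
Month 4: interest $7.59; balance after payment $627.55.
Month 5: interest $7.22; balance after payment $594.77.
Month 6: interest $6.84; balance after payment $561.61.

$561.61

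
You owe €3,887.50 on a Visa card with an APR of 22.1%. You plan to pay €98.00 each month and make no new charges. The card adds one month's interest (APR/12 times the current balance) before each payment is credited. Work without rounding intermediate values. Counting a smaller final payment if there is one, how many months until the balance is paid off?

Monthly rate r = 22.1%/12 = 1.84167% = 0.0184167.
Recurrence: B ← B·(1+r) − €98.00.
Month 1: interest €71.59; balance after payment €3,861.09.
Month 2: interest €71.11; balance after payment €3,834.20.
Closed form: n = −ln(1 − rB₀/P)/ln(1+r) = −ln(0.26944)/ln(1.01842) ≈ 71.861, so the balance reaches zero during payment 72.

72 months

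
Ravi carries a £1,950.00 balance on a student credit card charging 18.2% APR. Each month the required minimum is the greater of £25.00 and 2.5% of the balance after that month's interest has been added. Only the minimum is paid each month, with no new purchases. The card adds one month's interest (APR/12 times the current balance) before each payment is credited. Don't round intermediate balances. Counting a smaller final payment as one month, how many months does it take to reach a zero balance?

Monthly rate r = 18.2%/12 = 1.51667% = 0.0151667.
While 2.5% of the post-interest balance exceeds £25.00, each month B ← (B·(1+r))·(1 − 0.025), i.e. B shrinks by the factor (1+r)·0.975 = 0.98979.
This holds for months 1–67. Entering month 68 the balance is £980.27; 2.5% of the post-interest balance is now below £25.00, so the flat £25.00 minimum applies from here.
From month 68 a fixed £25.00 at rate r clears £980.27 in 60 more payments. Total: 67 + 60 = 127 months.

127 months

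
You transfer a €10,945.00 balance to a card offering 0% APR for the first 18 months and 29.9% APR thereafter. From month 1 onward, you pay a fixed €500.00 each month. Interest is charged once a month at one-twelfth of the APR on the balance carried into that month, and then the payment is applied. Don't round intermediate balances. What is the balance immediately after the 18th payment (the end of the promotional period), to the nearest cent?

€1,945.00

Promo months 1–18 at r₀ = 0%/12 = 0; months 19+ at r₁ = 29.9%/12 = 0.0249167.
After month 18 (no interest yet): B = €10,945.00 − 18·€500.00 = €1,945.00.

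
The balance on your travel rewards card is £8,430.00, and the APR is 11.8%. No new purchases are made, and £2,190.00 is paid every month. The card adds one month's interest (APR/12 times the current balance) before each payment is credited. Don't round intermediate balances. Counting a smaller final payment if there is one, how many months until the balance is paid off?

Monthly rate r = 11.8%/12 = 0.983333% = 0.00983333.
Recurrence: B ← B·(1+r) − £2,190.00.
Month 1: interest £82.90; balance after payment £6,322.90.
Month 2: interest £62.18; balance after payment £4,195.07.
Month 3: interest £41.25; balance after payment £2,046.32.
Month 4: interest £20.12; balance after payment £0.00.

4 months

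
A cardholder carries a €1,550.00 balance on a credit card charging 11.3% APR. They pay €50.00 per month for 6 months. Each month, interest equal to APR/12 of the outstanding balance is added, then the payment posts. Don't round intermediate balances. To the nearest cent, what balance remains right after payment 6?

€1,332.51

Monthly rate r = 11.3%/12 = 0.941667% = 0.00941667.
Each month: B ← B·(1+r) − €50.00.
Month 1: interest €14.60; balance after payment €1,514.60.
Month 2: interest €14.26; balance after payment €1,478.86.
Month 3: interest €13.93; balance after payment €1,442.78.
Month 4: interest €13.59; balance after payment €1,406.37.
Month 5: interest €13.24; balance after payment €1,369.61.
Month 6: interest €12.90; balance after payment €1,332.51.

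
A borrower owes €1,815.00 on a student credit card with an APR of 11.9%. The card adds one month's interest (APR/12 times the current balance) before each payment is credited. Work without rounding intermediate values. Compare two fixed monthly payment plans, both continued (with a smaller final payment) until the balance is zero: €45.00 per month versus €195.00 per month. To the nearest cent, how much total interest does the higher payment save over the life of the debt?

€415.46

Monthly rate r = 11.9%/12 = 0.991667% = 0.00991667.
At €45.00/mo: n = ⌈−ln(1 − rB₀/P)/ln(1+r)⌉ = 52 payments (last €34.34); total interest = total paid − €1,815.00 = €514.34.
At €195.00/mo: 10 payments (last €158.88); total interest €98.88.
Interest saved = €514.34 − €98.88 = €415.46.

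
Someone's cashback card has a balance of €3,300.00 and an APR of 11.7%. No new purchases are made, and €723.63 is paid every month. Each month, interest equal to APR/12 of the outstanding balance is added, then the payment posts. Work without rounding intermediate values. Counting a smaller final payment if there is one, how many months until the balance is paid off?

Monthly rate r = 11.7%/12 = 0.975% = 0.00975.
Recurrence: B ← B·(1+r) − €723.63.
Month 1: interest €32.17; balance after payment €2,608.55.
Month 2: interest €25.43; balance after payment €1,910.35.
Month 3: interest €18.63; balance after payment €1,205.34.
Month 4: interest €11.75; balance after payment €493.47.
Month 5: interest €4.81; balance after payment €0.00.

5 payments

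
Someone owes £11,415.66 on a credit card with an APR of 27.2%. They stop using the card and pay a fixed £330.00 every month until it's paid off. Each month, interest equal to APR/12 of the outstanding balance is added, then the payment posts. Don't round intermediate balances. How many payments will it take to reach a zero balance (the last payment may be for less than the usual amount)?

69 months

Monthly rate r = 27.2%/12 = 2.26667% = 0.0226667.
Recurrence: B ← B·(1+r) − £330.00.
Month 1: interest £258.75; balance after payment £11,344.41.
Month 2: interest £257.14; balance after payment £11,271.56.
Closed form: n = −ln(1 − rB₀/P)/ln(1+r) = −ln(0.21589)/ln(1.02267) ≈ 68.395, so the balance reaches zero during payment 69.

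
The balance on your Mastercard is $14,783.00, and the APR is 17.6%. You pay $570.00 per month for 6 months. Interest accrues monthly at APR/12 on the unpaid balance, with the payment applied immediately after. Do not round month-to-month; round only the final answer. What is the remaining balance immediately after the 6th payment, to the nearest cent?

$12,584.67

Monthly rate r = 17.6%/12 = 1.46667% = 0.0146667.
Each month: B ← B·(1+r) − $570.00.
Month 1: interest $216.82; balance after payment $14,429.82.
Month 2: interest $211.64; balance after payment $14,071.45.
Month 3: interest $206.38; balance after payment $13,707.84.
Month 4: interest $201.05; balance after payment $13,338.88.
Month 5: interest $195.64; balance after payment $12,964.52.
Month 6: interest $190.15; balance after payment $12,584.67.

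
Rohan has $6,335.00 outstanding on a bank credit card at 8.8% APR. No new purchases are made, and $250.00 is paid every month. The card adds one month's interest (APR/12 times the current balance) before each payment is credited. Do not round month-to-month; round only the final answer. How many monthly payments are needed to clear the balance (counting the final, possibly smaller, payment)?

Monthly rate r = 8.8%/12 = 0.733333% = 0.00733333.
Recurrence: B ← B·(1+r) − $250.00.
Month 1: interest $46.46; balance after payment $6,131.46.
Month 2: interest $44.96; balance after payment $5,926.42.
Closed form: n = −ln(1 − rB₀/P)/ln(1+r) = −ln(0.81417)/ln(1.00733) ≈ 28.137, so the balance reaches zero during payment 29.

29 months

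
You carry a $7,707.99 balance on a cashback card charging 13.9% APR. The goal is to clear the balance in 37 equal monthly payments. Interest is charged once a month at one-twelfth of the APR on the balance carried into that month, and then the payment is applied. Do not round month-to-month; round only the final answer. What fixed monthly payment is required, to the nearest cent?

$257.33

Monthly rate r = 13.9%/12 = 1.15833% = 0.0115833.
Level-payment amortization: P = B₀·r / (1 − (1+r)^(−n)) = 7707.99·0.0115833 / (1 − 1.01158^(−37)).
Denominator 1 − (1+r)^(−37) = 0.346962109.
P = 89.2842 / 0.346962109 ≈ 257.33.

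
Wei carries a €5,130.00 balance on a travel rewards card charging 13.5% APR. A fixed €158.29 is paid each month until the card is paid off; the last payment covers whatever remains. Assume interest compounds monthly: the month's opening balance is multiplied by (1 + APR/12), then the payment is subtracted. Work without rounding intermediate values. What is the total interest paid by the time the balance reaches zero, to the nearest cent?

Monthly rate r = 13.5%/12 = 1.125% = 0.01125.
Payoff takes n = ⌈−ln(1 − rB₀/P)/ln(1+r)⌉ = ⌈40.537⌉ = 41 payments; the last is €85.29.
Total paid = 40·€158.29 + €85.29 = €6,416.89.
Total interest = total paid − principal = €6,416.89 − €5,130.00 = €1,286.89.

€1,286.89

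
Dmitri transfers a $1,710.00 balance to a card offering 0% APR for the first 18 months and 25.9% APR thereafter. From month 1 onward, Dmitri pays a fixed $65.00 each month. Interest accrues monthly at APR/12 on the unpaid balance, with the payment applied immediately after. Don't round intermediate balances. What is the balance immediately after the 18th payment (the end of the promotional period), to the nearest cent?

Promo months 1–18 at r₀ = 0%/12 = 0; months 19+ at r₁ = 25.9%/12 = 0.0215833.
After month 18 (no interest yet): B = $1,710.00 − 18·$65.00 = $540.00.

$540.00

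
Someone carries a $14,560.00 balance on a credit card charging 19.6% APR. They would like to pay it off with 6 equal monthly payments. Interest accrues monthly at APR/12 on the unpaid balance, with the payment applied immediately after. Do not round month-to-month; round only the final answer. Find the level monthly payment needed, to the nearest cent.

Monthly rate r = 19.6%/12 = 1.63333% = 0.0163333.
Level-payment amortization: P = B₀·r / (1 − (1+r)^(−n)) = 14560.00·0.0163333 / (1 − 1.01633^(−6)).
Denominator 1 − (1+r)^(−6) = 0.0926329963.
P = 237.813 / 0.0926329963 ≈ 2567.26.

$2,567.26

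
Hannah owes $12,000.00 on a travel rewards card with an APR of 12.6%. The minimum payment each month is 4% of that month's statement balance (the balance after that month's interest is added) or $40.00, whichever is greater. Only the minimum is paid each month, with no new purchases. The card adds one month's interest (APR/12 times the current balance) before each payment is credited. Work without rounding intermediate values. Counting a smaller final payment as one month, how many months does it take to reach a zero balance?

111 months

Monthly rate r = 12.6%/12 = 1.05% = 0.0105.
While 4% of the post-interest balance exceeds $40.00, each month B ← (B·(1+r))·(1 − 0.04), i.e. B shrinks by the factor (1+r)·0.96 = 0.97008.
This holds for months 1–83. Entering month 84 the balance is $964.29; 4% of the post-interest balance is now below $40.00, so the flat $40.00 minimum applies from here.
From month 84 a fixed $40.00 at rate r clears $964.29 in 28 more payments. Total: 83 + 28 = 111 months.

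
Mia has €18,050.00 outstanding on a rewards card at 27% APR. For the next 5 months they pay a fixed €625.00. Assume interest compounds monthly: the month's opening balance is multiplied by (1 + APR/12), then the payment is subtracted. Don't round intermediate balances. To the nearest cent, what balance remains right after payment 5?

€16,905.26

Monthly rate r = 27%/12 = 2.25% = 0.0225.
Each month: B ← B·(1+r) − €625.00.
Month 1: interest €406.12; balance after payment €17,831.12.
Month 2: interest €401.20; balance after payment €17,607.33.
Month 3: interest €396.16; balance after payment €17,378.49.
Month 4: interest €391.02; balance after payment €17,144.51.
Month 5: interest €385.75; balance after payment €16,905.26.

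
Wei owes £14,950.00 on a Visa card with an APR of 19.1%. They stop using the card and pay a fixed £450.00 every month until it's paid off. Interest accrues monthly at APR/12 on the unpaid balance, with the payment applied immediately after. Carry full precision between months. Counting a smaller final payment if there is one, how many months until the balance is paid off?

48 months

Monthly rate r = 19.1%/12 = 1.59167% = 0.0159167.
Recurrence: B ← B·(1+r) − £450.00.
Month 1: interest £237.95; balance after payment £14,737.95.
Month 2: interest £234.58; balance after payment £14,522.53.
Closed form: n = −ln(1 − rB₀/P)/ln(1+r) = −ln(0.47121)/ln(1.01592) ≈ 47.649, so the balance reaches zero during payment 48.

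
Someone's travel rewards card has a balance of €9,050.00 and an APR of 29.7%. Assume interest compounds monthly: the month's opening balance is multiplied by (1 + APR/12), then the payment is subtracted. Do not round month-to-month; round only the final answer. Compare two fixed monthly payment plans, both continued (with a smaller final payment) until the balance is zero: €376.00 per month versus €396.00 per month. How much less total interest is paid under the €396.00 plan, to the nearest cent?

Monthly rate r = 29.7%/12 = 2.475% = 0.02475.
At €376.00/mo: n = ⌈−ln(1 − rB₀/P)/ln(1+r)⌉ = 38 payments (last €15.95); total interest = total paid − €9,050.00 = €4,877.95.
At €396.00/mo: 35 payments (last €42.44); total interest €4,456.44.
Interest saved = €4,877.95 − €4,456.44 = €421.51.

€421.51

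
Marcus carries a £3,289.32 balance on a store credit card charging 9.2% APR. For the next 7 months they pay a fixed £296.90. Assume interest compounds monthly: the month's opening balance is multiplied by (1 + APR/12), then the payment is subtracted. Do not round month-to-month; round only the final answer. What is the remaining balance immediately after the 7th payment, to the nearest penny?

Monthly rate r = 9.2%/12 = 0.766667% = 0.00766667.
Each month: B ← B·(1+r) − £296.90.
Month 1: interest £25.22; balance after payment £3,017.64.
Month 2: interest £23.14; balance after payment £2,743.87.
Month 3: interest £21.04; balance after payment £2,468.01.
Month 4: interest £18.92; balance after payment £2,190.03.
Month 5: interest £16.79; balance after payment £1,909.92.
Month 6: interest £14.64; balance after payment £1,627.66.
Month 7: interest £12.48; balance after payment £1,343.24.

£1,343.24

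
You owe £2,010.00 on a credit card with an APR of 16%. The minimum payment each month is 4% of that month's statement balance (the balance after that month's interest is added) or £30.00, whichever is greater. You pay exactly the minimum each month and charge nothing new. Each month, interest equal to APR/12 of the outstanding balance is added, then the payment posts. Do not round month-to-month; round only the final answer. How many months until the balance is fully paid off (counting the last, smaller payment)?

Monthly rate r = 16%/12 = 1.33333% = 0.0133333.
While 4% of the post-interest balance exceeds £30.00, each month B ← (B·(1+r))·(1 − 0.04), i.e. B shrinks by the factor (1+r)·0.96 = 0.9728.
This holds for months 1–37. Entering month 38 the balance is £724.55; 4% of the post-interest balance is now below £30.00, so the flat £30.00 minimum applies from here.
From month 38 a fixed £30.00 at rate r clears £724.55 in 30 more payments. Total: 37 + 30 = 67 months.

67 months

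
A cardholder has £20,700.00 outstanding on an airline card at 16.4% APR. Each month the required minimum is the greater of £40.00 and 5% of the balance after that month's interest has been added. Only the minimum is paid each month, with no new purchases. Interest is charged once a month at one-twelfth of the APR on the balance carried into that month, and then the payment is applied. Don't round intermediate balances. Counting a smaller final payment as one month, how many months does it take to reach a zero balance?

Monthly rate r = 16.4%/12 = 1.36667% = 0.0136667.
While 5% of the post-interest balance exceeds £40.00, each month B ← (B·(1+r))·(1 − 0.05), i.e. B shrinks by the factor (1+r)·0.95 = 0.96298.
This holds for months 1–87. Entering month 88 the balance is £777.68; 5% of the post-interest balance is now below £40.00, so the flat £40.00 minimum applies from here.
From month 88 a fixed £40.00 at rate r clears £777.68 in 23 more payments. Total: 87 + 23 = 110 months.

110 months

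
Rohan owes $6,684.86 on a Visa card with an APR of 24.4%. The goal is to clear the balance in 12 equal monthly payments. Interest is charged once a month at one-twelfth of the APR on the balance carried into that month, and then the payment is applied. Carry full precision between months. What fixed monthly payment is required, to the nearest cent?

Monthly rate r = 24.4%/12 = 2.03333% = 0.0203333.
Level-payment amortization: P = B₀·r / (1 − (1+r)^(−n)) = 6684.86·0.0203333 / (1 − 1.02033^(−12)).
Denominator 1 − (1+r)^(−12) = 0.214592396.
P = 135.925 / 0.214592396 ≈ 633.41.

$633.41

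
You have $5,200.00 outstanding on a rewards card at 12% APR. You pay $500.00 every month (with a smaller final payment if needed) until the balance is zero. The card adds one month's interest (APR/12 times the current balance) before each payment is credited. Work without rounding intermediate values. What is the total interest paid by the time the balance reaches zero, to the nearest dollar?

$318

Monthly rate r = 12%/12 = 1% = 0.01.
Payoff takes n = ⌈−ln(1 − rB₀/P)/ln(1+r)⌉ = ⌈11.036⌉ = 12 payments; the last is $18.24.
Total paid = 11·$500.00 + $18.24 = $5,518.24.
Total interest = total paid − principal = $5,518.24 − $5,200.00 = $318.24.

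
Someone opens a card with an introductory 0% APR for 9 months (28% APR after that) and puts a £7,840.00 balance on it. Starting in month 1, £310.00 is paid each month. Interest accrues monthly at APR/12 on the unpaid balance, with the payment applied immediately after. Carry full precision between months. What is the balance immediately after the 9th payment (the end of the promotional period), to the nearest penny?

Promo months 1–9 at r₀ = 0%/12 = 0; months 10+ at r₁ = 28%/12 = 0.0233333.
After month 9 (no interest yet): B = £7,840.00 − 9·£310.00 = £5,050.00.

£5,050.00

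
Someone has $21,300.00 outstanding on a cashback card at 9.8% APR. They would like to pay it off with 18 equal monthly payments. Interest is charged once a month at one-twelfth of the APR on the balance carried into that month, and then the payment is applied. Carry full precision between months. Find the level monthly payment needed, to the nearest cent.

$1,277.26

Monthly rate r = 9.8%/12 = 0.816667% = 0.00816667.
Level-payment amortization: P = B₀·r / (1 − (1+r)^(−n)) = 21300.00·0.00816667 / (1 − 1.00817^(−18)).
Denominator 1 − (1+r)^(−18) = 0.136190481.
P = 173.95 / 0.136190481 ≈ 1277.26.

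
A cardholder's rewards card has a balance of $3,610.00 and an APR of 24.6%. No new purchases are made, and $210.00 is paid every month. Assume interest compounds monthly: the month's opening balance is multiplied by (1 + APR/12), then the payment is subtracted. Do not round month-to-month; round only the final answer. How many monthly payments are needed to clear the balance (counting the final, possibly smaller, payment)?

Monthly rate r = 24.6%/12 = 2.05% = 0.0205.
Recurrence: B ← B·(1+r) − $210.00.
Month 1: interest $74.01; balance after payment $3,474.01.
Month 2: interest $71.22; balance after payment $3,335.22.
Closed form: n = −ln(1 − rB₀/P)/ln(1+r) = −ln(0.6476)/ln(1.0205) ≈ 21.411, so the balance reaches zero during payment 22.

22 months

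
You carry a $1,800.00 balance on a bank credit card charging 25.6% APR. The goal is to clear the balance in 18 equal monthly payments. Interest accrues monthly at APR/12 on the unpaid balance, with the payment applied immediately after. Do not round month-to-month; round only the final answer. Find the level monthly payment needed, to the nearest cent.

$121.48

Monthly rate r = 25.6%/12 = 2.13333% = 0.0213333.
Level-payment amortization: P = B₀·r / (1 − (1+r)^(−n)) = 1800.00·0.0213333 / (1 − 1.02133^(−18)).
Denominator 1 − (1+r)^(−18) = 0.316112151.
P = 38.4 / 0.316112151 ≈ 121.48.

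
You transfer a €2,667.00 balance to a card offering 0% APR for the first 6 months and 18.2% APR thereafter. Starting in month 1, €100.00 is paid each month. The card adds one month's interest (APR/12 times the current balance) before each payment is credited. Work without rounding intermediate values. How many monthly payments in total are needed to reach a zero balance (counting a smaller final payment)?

31 payments

Promo months 1–6 at r₀ = 0%/12 = 0; months 7+ at r₁ = 18.2%/12 = 0.0151667.
After month 6 (no interest yet): B = €2,667.00 − 6·€100.00 = €2,067.00.
Then at r₁ with €100.00/mo: n₂ = −ln(1 − r₁·B/P)/ln(1+r₁) ≈ 24.99 → 25 more payments.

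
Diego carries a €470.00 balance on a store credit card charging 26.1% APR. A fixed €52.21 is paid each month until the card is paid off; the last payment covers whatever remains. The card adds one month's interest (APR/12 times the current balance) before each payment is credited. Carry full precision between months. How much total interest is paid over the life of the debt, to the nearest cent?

€58.80

Monthly rate r = 26.1%/12 = 2.175% = 0.02175.
Payoff takes n = ⌈−ln(1 − rB₀/P)/ln(1+r)⌉ = ⌈10.127⌉ = 11 payments; the last is €6.70.
Total paid = 10·€52.21 + €6.70 = €528.80.
Total interest = total paid − principal = €528.80 − €470.00 = €58.80.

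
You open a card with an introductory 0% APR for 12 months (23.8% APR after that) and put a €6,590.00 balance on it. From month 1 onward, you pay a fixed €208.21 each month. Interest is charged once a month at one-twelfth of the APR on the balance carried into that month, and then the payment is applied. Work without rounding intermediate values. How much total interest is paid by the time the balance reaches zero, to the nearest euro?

Promo months 1–12 at r₀ = 0%/12 = 0; months 13+ at r₁ = 23.8%/12 = 0.0198333.
After month 12 (no interest yet): B = €6,590.00 − 12·€208.21 = €4,091.48.
Then at r₁ with €208.21/mo: n₂ = −ln(1 − r₁·B/P)/ln(1+r₁) ≈ 25.15 → 26 more payments.
Total paid = 37·€208.21 + €30.89 = €7,734.66; interest = €7,734.66 − €6,590.00 = €1,144.66.

€1,145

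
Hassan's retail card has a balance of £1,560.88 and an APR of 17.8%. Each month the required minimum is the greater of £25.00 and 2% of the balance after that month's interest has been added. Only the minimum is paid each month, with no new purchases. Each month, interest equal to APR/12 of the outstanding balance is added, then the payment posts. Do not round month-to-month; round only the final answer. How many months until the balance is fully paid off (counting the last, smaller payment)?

Monthly rate r = 17.8%/12 = 1.48333% = 0.0148333.
While 2% of the post-interest balance exceeds £25.00, each month B ← (B·(1+r))·(1 − 0.02), i.e. B shrinks by the factor (1+r)·0.98 = 0.99454.
This holds for months 1–44. Entering month 45 the balance is £1,226.55; 2% of the post-interest balance is now below £25.00, so the flat £25.00 minimum applies from here.
From month 45 a fixed £25.00 at rate r clears £1,226.55 in 89 more payments. Total: 44 + 89 = 133 months.

133 months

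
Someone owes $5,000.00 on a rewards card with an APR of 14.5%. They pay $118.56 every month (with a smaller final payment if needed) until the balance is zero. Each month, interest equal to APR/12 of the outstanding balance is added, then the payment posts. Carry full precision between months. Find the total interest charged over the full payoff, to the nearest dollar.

Monthly rate r = 14.5%/12 = 1.20833% = 0.0120833.
Payoff takes n = ⌈−ln(1 − rB₀/P)/ln(1+r)⌉ = ⌈59.322⌉ = 60 payments; the last is $38.30.
Total paid = 59·$118.56 + $38.30 = $7,033.34.
Total interest = total paid − principal = $7,033.34 − $5,000.00 = $2,033.34.

$2,033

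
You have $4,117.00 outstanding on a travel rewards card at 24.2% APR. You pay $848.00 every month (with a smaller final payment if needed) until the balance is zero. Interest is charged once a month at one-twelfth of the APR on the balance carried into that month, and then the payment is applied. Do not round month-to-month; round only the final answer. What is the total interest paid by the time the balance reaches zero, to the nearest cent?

Monthly rate r = 24.2%/12 = 2.01667% = 0.0201667.
Payoff takes n = ⌈−ln(1 − rB₀/P)/ln(1+r)⌉ = ⌈5.161⌉ = 6 payments; the last is $137.44.
Total paid = 5·$848.00 + $137.44 = $4,377.44.
Total interest = total paid − principal = $4,377.44 − $4,117.00 = $260.44.

$260.44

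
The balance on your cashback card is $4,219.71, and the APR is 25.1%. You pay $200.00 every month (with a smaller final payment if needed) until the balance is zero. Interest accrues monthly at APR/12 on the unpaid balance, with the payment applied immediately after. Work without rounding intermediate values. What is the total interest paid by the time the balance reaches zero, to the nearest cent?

$1,405.03

Monthly rate r = 25.1%/12 = 2.09167% = 0.0209167.
Payoff takes n = ⌈−ln(1 − rB₀/P)/ln(1+r)⌉ = ⌈28.123⌉ = 29 payments; the last is $24.74.
Total paid = 28·$200.00 + $24.74 = $5,624.74.
Total interest = total paid − principal = $5,624.74 − $4,219.71 = $1,405.03.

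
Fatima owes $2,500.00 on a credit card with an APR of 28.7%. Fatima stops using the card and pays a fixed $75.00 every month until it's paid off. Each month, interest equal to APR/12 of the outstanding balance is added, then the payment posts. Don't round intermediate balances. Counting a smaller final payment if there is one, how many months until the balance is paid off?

68 payments

Monthly rate r = 28.7%/12 = 2.39167% = 0.0239167.
Recurrence: B ← B·(1+r) − $75.00.
Month 1: interest $59.79; balance after payment $2,484.79.
Month 2: interest $59.43; balance after payment $2,469.22.
Closed form: n = −ln(1 − rB₀/P)/ln(1+r) = −ln(0.20278)/ln(1.02392) ≈ 67.512, so the balance reaches zero during payment 68.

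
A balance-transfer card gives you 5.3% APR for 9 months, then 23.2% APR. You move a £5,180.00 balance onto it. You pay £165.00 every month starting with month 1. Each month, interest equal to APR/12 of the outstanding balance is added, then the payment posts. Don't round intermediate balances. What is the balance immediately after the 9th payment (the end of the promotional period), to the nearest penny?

£3,878.07

Promo months 1–9 at r₀ = 5.3%/12 = 0.00441667; months 10+ at r₁ = 23.2%/12 = 0.0193333.
After month 9: iterate B ← B·(1+r₀) − £165.00 for 9 months → £3,878.07.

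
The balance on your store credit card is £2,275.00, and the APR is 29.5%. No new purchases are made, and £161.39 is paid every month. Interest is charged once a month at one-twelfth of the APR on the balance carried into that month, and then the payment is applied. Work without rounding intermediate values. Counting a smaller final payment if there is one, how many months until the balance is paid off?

Monthly rate r = 29.5%/12 = 2.45833% = 0.0245833.
Recurrence: B ← B·(1+r) − £161.39.
Month 1: interest £55.93; balance after payment £2,169.54.
Month 2: interest £53.33; balance after payment £2,061.48.
Closed form: n = −ln(1 − rB₀/P)/ln(1+r) = −ln(0.65347)/ln(1.02458) ≈ 17.519, so the balance reaches zero during payment 18.

18 payments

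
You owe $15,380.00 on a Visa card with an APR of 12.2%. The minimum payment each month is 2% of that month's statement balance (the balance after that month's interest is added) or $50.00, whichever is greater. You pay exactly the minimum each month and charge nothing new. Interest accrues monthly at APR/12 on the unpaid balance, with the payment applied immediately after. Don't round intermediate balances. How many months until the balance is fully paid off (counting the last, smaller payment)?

Monthly rate r = 12.2%/12 = 1.01667% = 0.0101667.
While 2% of the post-interest balance exceeds $50.00, each month B ← (B·(1+r))·(1 − 0.02), i.e. B shrinks by the factor (1+r)·0.98 = 0.98996.
This holds for months 1–182. Entering month 183 the balance is $2,452.64; 2% of the post-interest balance is now below $50.00, so the flat $50.00 minimum applies from here.
From month 183 a fixed $50.00 at rate r clears $2,452.64 in 69 more payments. Total: 182 + 69 = 251 months.

251 months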